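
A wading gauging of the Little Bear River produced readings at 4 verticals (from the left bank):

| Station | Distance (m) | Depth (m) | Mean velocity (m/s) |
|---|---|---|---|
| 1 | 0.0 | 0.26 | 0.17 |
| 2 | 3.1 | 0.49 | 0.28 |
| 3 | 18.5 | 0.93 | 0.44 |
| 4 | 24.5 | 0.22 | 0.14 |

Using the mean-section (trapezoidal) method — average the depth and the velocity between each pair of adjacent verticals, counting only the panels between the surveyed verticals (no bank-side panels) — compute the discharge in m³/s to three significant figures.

Panel 1-2: Δb = 3.1 m, d̄ = (0.26+0.49)/2 = 0.375, v̄ = (0.17+0.28)/2 = 0.225 → q = 3.1×0.375×0.225 = 0.2616 m³/s
Panel 2-3: Δb = 15.4 m, d̄ = (0.49+0.93)/2 = 0.71, v̄ = (0.28+0.44)/2 = 0.36 → q = 15.4×0.71×0.36 = 3.936 m³/s
Panel 3-4: Δb = 6 m, d̄ = (0.93+0.22)/2 = 0.575, v̄ = (0.44+0.14)/2 = 0.29 → q = 6×0.575×0.29 = 1.001 m³/s
Q = Σ q = 5.198 m³/s

5.20 m³/s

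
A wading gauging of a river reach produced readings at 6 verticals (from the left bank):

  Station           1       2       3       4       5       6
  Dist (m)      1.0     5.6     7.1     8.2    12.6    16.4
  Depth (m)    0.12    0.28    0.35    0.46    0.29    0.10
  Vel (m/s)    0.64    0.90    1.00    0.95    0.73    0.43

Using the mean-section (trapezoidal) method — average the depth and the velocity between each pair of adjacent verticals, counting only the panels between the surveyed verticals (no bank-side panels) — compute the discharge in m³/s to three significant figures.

3.41 m³/s

Panel 1-2: Δb = 4.6 m, d̄ = (0.12+0.28)/2 = 0.2, v̄ = (0.64+0.90)/2 = 0.77 → q = 4.6×0.2×0.77 = 0.7084 m³/s
Panel 2-3: Δb = 1.5 m, d̄ = (0.28+0.35)/2 = 0.315, v̄ = (0.90+1.00)/2 = 0.95 → q = 1.5×0.315×0.95 = 0.4489 m³/s
Panel 3-4: Δb = 1.1 m, d̄ = (0.35+0.46)/2 = 0.405, v̄ = (1.00+0.95)/2 = 0.975 → q = 1.1×0.405×0.975 = 0.4344 m³/s
Panel 4-5: Δb = 4.4 m, d̄ = (0.46+0.29)/2 = 0.375, v̄ = (0.95+0.73)/2 = 0.84 → q = 4.4×0.375×0.84 = 1.386 m³/s
Panel 5-6: Δb = 3.8 m, d̄ = (0.29+0.10)/2 = 0.195, v̄ = (0.73+0.43)/2 = 0.58 → q = 3.8×0.195×0.58 = 0.4298 m³/s
Q = Σ q = 3.407 m³/s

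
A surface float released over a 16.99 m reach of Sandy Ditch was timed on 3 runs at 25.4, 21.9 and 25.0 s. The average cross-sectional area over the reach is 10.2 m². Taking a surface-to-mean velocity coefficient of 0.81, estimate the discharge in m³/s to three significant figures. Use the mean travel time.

5.82 m³/s

t̄ = (25.4 + 21.9 + 25.0) / 3 = 24.1 s
v_surface = L / t̄ = 16.99 / 24.1 = 0.7050 m/s
v_mean = 0.81 × 0.7050 = 0.5710 m/s
Q = A × v_mean = 10.2 × 0.5710 = 5.825 m³/s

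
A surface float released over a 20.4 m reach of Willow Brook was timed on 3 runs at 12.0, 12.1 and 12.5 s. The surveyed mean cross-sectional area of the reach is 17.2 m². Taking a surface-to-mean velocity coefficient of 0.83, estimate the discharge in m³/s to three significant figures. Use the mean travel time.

t̄ = (12.0 + 12.1 + 12.5) / 3 = 12.2 s
v_surface = L / t̄ = 20.4 / 12.2 = 1.672 m/s
v_mean = 0.83 × 1.672 = 1.388 m/s
Q = A × v_mean = 17.2 × 1.388 = 23.87 m³/s

23.9 m³/s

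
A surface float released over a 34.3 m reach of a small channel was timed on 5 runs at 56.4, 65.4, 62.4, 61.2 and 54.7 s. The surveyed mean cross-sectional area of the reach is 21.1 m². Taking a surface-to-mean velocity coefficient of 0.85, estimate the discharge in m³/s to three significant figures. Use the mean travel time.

t̄ = (56.4 + 65.4 + 62.4 + 61.2 + 54.7) / 5 = 60.02 s
v_surface = L / t̄ = 34.3 / 60.02 = 0.5715 m/s
v_mean = 0.85 × 0.5715 = 0.4858 m/s
Q = A × v_mean = 21.1 × 0.4858 = 10.25 m³/s

10.2 m³/s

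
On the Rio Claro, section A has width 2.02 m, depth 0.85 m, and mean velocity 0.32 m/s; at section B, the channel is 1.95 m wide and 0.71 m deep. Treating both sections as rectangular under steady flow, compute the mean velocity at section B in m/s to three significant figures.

Q = A₁V₁ = (2.02×0.85) × 0.32 = 0.5494 m³/s
A₂ = 1.95 × 0.71 = 1.385 m²
V₂ = Q/A₂ = 0.5494/1.385 = 0.3969 m/s

0.397 m/s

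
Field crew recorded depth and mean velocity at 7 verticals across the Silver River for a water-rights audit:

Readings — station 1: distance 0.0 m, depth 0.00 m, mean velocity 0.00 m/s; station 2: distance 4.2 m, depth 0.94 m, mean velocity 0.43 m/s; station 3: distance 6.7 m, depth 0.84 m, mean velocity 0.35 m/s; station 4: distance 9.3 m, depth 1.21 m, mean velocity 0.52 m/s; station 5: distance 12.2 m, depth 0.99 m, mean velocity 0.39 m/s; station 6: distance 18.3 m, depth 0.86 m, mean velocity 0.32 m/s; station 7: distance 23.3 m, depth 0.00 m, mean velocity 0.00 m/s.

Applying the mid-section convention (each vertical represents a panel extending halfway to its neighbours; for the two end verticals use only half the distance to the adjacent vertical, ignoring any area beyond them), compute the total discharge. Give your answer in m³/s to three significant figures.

w_2 = (6.7 − 0.0)/2 = 3.35 m; q_2 = 0.43 × 0.94 × 3.35 = 1.354 m³/s
w_3 = (9.3 − 4.2)/2 = 2.55 m; q_3 = 0.35 × 0.84 × 2.55 = 0.7497 m³/s
w_4 = (12.2 − 6.7)/2 = 2.75 m; q_4 = 0.52 × 1.21 × 2.75 = 1.730 m³/s
w_5 = (18.3 − 9.3)/2 = 4.5 m; q_5 = 0.39 × 0.99 × 4.5 = 1.737 m³/s
w_6 = (23.3 − 12.2)/2 = 5.55 m; q_6 = 0.32 × 0.86 × 5.55 = 1.527 m³/s
Stations 1, 7 contribute zero (depth or velocity is 0).
Q = Σ qᵢ = 7.099 m³/s

7.10 m³/s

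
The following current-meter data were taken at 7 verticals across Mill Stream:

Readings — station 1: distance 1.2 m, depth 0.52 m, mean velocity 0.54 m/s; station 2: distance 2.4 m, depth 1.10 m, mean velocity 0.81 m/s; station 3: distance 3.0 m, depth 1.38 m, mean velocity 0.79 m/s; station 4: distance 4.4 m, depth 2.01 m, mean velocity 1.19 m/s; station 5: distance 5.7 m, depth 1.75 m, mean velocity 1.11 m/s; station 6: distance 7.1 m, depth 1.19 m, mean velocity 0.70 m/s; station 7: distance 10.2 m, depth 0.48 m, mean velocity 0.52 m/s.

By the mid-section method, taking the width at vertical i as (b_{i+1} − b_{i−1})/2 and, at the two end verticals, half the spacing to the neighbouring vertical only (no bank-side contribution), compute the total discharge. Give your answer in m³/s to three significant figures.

w_1 = (2.4 − 1.2)/2 = 0.6 m; q_1 = 0.54 × 0.52 × 0.6 = 0.1685 m³/s
w_2 = (3.0 − 1.2)/2 = 0.9 m; q_2 = 0.81 × 1.10 × 0.9 = 0.8019 m³/s
w_3 = (4.4 − 2.4)/2 = 1 m; q_3 = 0.79 × 1.38 × 1 = 1.090 m³/s
w_4 = (5.7 − 3.0)/2 = 1.35 m; q_4 = 1.19 × 2.01 × 1.35 = 3.229 m³/s
w_5 = (7.1 − 4.4)/2 = 1.35 m; q_5 = 1.11 × 1.75 × 1.35 = 2.622 m³/s
w_6 = (10.2 − 5.7)/2 = 2.25 m; q_6 = 0.70 × 1.19 × 2.25 = 1.874 m³/s
w_7 = (10.2 − 7.1)/2 = 1.55 m; q_7 = 0.52 × 0.48 × 1.55 = 0.3869 m³/s
Q = Σ qᵢ = 10.17 m³/s

10.2 m³/s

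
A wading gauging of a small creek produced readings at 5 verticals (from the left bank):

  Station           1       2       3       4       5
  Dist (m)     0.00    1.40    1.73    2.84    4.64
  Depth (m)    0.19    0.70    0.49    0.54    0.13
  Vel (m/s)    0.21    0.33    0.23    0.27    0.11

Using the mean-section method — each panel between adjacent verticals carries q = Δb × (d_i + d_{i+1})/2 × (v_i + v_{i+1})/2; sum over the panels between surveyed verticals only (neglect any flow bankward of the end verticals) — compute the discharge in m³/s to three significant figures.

0.481 m³/s

Panel 1-2: Δb = 1.4 m, d̄ = (0.19+0.70)/2 = 0.445, v̄ = (0.21+0.33)/2 = 0.27 → q = 1.4×0.445×0.27 = 0.1682 m³/s
Panel 2-3: Δb = 0.33 m, d̄ = (0.70+0.49)/2 = 0.595, v̄ = (0.33+0.23)/2 = 0.28 → q = 0.33×0.595×0.28 = 0.05498 m³/s
Panel 3-4: Δb = 1.11 m, d̄ = (0.49+0.54)/2 = 0.515, v̄ = (0.23+0.27)/2 = 0.25 → q = 1.11×0.515×0.25 = 0.1429 m³/s
Panel 4-5: Δb = 1.8 m, d̄ = (0.54+0.13)/2 = 0.335, v̄ = (0.27+0.11)/2 = 0.19 → q = 1.8×0.335×0.19 = 0.1146 m³/s
Q = Σ q = 0.4807 m³/s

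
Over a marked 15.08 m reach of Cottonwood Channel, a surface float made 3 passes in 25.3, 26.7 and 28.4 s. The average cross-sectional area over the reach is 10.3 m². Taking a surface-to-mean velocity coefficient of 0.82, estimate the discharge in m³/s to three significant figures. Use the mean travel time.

4.75 m³/s

t̄ = (25.3 + 26.7 + 28.4) / 3 = 26.8 s
v_surface = L / t̄ = 15.08 / 26.8 = 0.5627 m/s
v_mean = 0.82 × 0.5627 = 0.4614 m/s
Q = A × v_mean = 10.3 × 0.4614 = 4.752 m³/s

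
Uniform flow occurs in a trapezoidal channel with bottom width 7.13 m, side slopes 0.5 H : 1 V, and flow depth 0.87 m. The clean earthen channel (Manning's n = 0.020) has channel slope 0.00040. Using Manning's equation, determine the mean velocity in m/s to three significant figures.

A = (b + z·y)·y = (7.13 + 0.5×0.87)×0.87 = 6.582 m²
P = b + 2y√(1+z²) = 7.13 + 2×0.87×√(1+0.5²) = 9.075 m
R = A/P = 6.582/9.075 = 0.7252 m
Q = (1/n)·A·R^(2/3)·S^(1/2) = (1/0.020) × 6.582 × 0.7252^(2/3) × 0.00040^(1/2) = 5.313 m³/s
V = Q/A = 5.313/6.582 = 0.8072 m/s

0.807 m/s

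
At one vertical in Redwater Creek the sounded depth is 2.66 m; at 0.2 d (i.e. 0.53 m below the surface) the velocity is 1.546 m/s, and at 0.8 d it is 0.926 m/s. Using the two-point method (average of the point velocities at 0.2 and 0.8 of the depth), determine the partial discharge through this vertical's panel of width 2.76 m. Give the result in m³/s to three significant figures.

v̄ = (1.546 + 0.926) / 2 = 1.236 m/s
q = v̄ × d × w = 1.236 × 2.66 × 2.76 = 9.074 m³/s

9.07 m³/s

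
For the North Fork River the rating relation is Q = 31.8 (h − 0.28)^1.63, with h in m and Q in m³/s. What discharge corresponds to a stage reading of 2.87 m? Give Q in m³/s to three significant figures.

Q = 31.8 × (2.87 − 0.28)^1.63 = 31.8 × 2.59^1.63 = 150.0 m³/s

150 m³/s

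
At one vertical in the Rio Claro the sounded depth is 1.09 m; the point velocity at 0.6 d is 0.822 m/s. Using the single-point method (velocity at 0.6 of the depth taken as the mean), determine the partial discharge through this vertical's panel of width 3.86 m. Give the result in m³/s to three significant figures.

v̄ = v₀.₆ = 0.822 m/s
q = v̄ × d × w = 0.8220 × 1.09 × 3.86 = 3.458 m³/s

3.46 m³/s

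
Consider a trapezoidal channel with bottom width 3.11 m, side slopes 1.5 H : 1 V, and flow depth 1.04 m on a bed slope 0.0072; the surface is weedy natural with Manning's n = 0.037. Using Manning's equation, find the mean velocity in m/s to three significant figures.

1.82 m/s

A = (b + z·y)·y = (3.11 + 1.5×1.04)×1.04 = 4.857 m²
P = b + 2y√(1+z²) = 3.11 + 2×1.04×√(1+1.5²) = 6.860 m
R = A/P = 4.857/6.860 = 0.7080 m
Q = (1/n)·A·R^(2/3)·S^(1/2) = (1/0.037) × 4.857 × 0.7080^(2/3) × 0.0072^(1/2) = 8.848 m³/s
V = Q/A = 8.848/4.857 = 1.822 m/s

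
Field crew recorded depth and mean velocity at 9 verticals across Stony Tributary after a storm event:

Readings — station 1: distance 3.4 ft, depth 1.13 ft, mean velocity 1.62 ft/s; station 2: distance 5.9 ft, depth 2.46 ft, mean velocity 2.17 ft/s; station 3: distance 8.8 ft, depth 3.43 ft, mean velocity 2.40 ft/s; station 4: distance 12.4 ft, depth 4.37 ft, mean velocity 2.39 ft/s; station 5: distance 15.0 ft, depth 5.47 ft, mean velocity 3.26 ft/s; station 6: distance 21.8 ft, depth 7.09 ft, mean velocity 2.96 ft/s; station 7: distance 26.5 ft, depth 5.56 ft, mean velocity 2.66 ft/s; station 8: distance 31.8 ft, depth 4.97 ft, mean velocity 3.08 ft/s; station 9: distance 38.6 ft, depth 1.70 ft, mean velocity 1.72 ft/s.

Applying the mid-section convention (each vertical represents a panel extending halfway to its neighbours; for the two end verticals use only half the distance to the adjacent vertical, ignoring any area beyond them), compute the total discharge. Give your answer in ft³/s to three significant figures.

457 ft³/s

w_1 = (5.9 − 3.4)/2 = 1.25 ft; q_1 = 1.62 × 1.13 × 1.25 = 2.288 ft³/s
w_2 = (8.8 − 3.4)/2 = 2.7 ft; q_2 = 2.17 × 2.46 × 2.7 = 14.41 ft³/s
w_3 = (12.4 − 5.9)/2 = 3.25 ft; q_3 = 2.40 × 3.43 × 3.25 = 26.75 ft³/s
w_4 = (15.0 − 8.8)/2 = 3.1 ft; q_4 = 2.39 × 4.37 × 3.1 = 32.38 ft³/s
w_5 = (21.8 − 12.4)/2 = 4.7 ft; q_5 = 3.26 × 5.47 × 4.7 = 83.81 ft³/s
w_6 = (26.5 − 15.0)/2 = 5.75 ft; q_6 = 2.96 × 7.09 × 5.75 = 120.7 ft³/s
w_7 = (31.8 − 21.8)/2 = 5 ft; q_7 = 2.66 × 5.56 × 5 = 73.95 ft³/s
w_8 = (38.6 − 26.5)/2 = 6.05 ft; q_8 = 3.08 × 4.97 × 6.05 = 92.61 ft³/s
w_9 = (38.6 − 31.8)/2 = 3.4 ft; q_9 = 1.72 × 1.70 × 3.4 = 9.942 ft³/s
Q = Σ qᵢ = 456.8 ft³/s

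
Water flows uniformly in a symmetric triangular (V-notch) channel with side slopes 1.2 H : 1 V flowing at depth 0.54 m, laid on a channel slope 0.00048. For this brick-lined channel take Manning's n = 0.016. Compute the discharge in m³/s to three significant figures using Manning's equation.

0.168 m³/s

A = z·y² = 1.2×0.54² = 0.3499 m²
P = 2y√(1+z²) = 2×0.54×√(1+1.2²) = 1.687 m
R = A/P = 0.3499/1.687 = 0.2074 m
Q = (1/n)·A·R^(2/3)·S^(1/2) = (1/0.016) × 0.3499 × 0.2074^(2/3) × 0.00048^(1/2) = 0.1679 m³/s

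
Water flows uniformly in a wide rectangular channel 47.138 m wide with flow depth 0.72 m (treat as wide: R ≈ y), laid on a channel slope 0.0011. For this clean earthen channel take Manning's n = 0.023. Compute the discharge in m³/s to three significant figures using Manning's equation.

A = b·y = 47.138 × 0.72 = 33.94 m²
Wide channel: R ≈ y = 0.72 m
Q = (1/n)·A·R^(2/3)·S^(1/2) = (1/0.023) × 33.94 × 0.7200^(2/3) × 0.0011^(1/2) = 39.32 m³/s

39.3 m³/s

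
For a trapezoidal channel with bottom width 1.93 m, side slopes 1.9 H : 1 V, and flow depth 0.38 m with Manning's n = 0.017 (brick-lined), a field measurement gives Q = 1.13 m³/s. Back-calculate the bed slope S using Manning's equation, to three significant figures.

A = (b + z·y)·y = (1.93 + 1.9×0.38)×0.38 = 1.008 m²
P = b + 2y√(1+z²) = 1.93 + 2×0.38×√(1+1.9²) = 3.562 m
R = A/P = 1.008/3.562 = 0.2829 m
S = (Q·n / (1·A·R^(2/3)))² = (1.13×0.017 / (1×1.008×0.4310))² = 0.001956

0.00196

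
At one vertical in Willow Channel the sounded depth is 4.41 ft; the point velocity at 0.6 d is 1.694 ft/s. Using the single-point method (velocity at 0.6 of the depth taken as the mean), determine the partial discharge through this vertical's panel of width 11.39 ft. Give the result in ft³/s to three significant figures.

85.1 ft³/s

v̄ = v₀.₆ = 1.694 ft/s
q = v̄ × d × w = 1.694 × 4.41 × 11.39 = 85.09 ft³/s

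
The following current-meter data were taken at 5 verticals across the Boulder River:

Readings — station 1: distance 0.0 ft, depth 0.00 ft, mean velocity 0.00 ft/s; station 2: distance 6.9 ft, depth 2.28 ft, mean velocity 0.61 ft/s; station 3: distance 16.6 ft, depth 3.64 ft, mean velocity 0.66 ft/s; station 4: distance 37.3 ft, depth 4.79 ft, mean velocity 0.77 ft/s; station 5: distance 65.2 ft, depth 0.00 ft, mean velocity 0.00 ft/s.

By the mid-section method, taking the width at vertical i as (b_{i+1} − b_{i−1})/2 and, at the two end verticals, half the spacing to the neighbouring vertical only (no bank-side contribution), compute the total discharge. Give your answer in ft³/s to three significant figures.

w_2 = (16.6 − 0.0)/2 = 8.3 ft; q_2 = 0.61 × 2.28 × 8.3 = 11.54 ft³/s
w_3 = (37.3 − 6.9)/2 = 15.2 ft; q_3 = 0.66 × 3.64 × 15.2 = 36.52 ft³/s
w_4 = (65.2 − 16.6)/2 = 24.3 ft; q_4 = 0.77 × 4.79 × 24.3 = 89.63 ft³/s
Stations 1, 5 contribute zero (depth or velocity is 0).
Q = Σ qᵢ = 137.7 ft³/s

138 ft³/s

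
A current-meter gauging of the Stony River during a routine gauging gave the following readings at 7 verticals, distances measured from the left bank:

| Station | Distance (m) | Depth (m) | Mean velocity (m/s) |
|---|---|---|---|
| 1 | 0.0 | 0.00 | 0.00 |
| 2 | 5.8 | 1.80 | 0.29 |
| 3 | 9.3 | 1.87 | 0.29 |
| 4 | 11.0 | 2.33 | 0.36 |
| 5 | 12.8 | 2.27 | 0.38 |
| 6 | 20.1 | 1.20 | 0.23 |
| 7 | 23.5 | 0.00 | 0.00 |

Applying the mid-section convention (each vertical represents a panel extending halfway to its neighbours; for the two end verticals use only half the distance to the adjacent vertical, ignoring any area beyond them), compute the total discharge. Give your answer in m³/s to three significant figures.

10.7 m³/s

w_2 = (9.3 − 0.0)/2 = 4.65 m; q_2 = 0.29 × 1.80 × 4.65 = 2.427 m³/s
w_3 = (11.0 − 5.8)/2 = 2.6 m; q_3 = 0.29 × 1.87 × 2.6 = 1.410 m³/s
w_4 = (12.8 − 9.3)/2 = 1.75 m; q_4 = 0.36 × 2.33 × 1.75 = 1.468 m³/s
w_5 = (20.1 − 11.0)/2 = 4.55 m; q_5 = 0.38 × 2.27 × 4.55 = 3.925 m³/s
w_6 = (23.5 − 12.8)/2 = 5.35 m; q_6 = 0.23 × 1.20 × 5.35 = 1.477 m³/s
Stations 1, 7 contribute zero (depth or velocity is 0).
Q = Σ qᵢ = 10.71 m³/s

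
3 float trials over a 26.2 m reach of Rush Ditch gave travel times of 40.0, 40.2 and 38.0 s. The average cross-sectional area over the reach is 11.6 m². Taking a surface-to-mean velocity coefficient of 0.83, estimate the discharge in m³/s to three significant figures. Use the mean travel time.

6.40 m³/s

t̄ = (40.0 + 40.2 + 38.0) / 3 = 39.4 s
v_surface = L / t̄ = 26.2 / 39.4 = 0.6650 m/s
v_mean = 0.83 × 0.6650 = 0.5519 m/s
Q = A × v_mean = 11.6 × 0.5519 = 6.402 m³/s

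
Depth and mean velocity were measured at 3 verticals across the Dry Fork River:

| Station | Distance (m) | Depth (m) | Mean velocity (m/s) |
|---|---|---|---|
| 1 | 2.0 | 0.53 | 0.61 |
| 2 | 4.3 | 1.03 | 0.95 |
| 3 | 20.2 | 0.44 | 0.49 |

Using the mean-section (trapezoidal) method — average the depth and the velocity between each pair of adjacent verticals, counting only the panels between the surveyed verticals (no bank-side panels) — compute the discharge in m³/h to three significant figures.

Panel 1-2: Δb = 2.3 m, d̄ = (0.53+1.03)/2 = 0.78, v̄ = (0.61+0.95)/2 = 0.78 → q = 2.3×0.78×0.78 = 1.399 m³/s
Panel 2-3: Δb = 15.9 m, d̄ = (1.03+0.44)/2 = 0.735, v̄ = (0.95+0.49)/2 = 0.72 → q = 15.9×0.735×0.72 = 8.414 m³/s
Q = Σ q = 9.814 m³/s
= 9.814 × 3600 = 35330 m³/h

35300 m³/h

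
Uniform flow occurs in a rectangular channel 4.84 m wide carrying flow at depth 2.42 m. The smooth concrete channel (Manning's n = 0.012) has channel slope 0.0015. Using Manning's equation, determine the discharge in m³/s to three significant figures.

A = b·y = 4.84 × 2.42 = 11.71 m²
P = b + 2y = 4.84 + 2×2.42 = 9.680 m
R = A/P = 11.71/9.680 = 1.210 m
Q = (1/n)·A·R^(2/3)·S^(1/2) = (1/0.012) × 11.71 × 1.210^(2/3) × 0.0015^(1/2) = 42.93 m³/s

42.9 m³/s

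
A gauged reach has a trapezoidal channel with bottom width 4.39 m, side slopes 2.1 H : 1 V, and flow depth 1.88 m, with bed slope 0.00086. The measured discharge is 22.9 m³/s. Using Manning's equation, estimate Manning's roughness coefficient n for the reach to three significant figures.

A = (b + z·y)·y = (4.39 + 2.1×1.88)×1.88 = 15.68 m²
P = b + 2y√(1+z²) = 4.39 + 2×1.88×√(1+2.1²) = 13.14 m
R = A/P = 15.68/13.14 = 1.193 m
n = (1/Q)·A·R^(2/3)·S^(1/2) = (1/22.9) × 15.68 × 1.125 × 0.02933 = 0.02258

0.0226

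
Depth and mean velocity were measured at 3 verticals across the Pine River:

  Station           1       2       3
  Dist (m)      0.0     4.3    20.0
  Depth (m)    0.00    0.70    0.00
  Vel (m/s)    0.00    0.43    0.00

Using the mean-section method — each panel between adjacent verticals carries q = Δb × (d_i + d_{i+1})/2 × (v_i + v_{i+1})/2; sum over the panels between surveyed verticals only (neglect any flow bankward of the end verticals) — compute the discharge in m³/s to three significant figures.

Panel 1-2: Δb = 4.3 m, d̄ = (0.00+0.70)/2 = 0.35, v̄ = (0.00+0.43)/2 = 0.215 → q = 4.3×0.35×0.215 = 0.3236 m³/s
Panel 2-3: Δb = 15.7 m, d̄ = (0.70+0.00)/2 = 0.35, v̄ = (0.43+0.00)/2 = 0.215 → q = 15.7×0.35×0.215 = 1.181 m³/s
Q = Σ q = 1.505 m³/s

1.51 m³/s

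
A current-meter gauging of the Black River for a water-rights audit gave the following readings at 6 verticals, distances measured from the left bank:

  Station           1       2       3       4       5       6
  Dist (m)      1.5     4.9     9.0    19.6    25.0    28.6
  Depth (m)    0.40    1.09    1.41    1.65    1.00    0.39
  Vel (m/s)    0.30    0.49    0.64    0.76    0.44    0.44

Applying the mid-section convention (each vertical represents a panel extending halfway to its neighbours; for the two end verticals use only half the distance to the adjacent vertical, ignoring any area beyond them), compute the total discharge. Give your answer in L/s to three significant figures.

w_1 = (4.9 − 1.5)/2 = 1.7 m; q_1 = 0.30 × 0.40 × 1.7 = 0.2040 m³/s
w_2 = (9.0 − 1.5)/2 = 3.75 m; q_2 = 0.49 × 1.09 × 3.75 = 2.003 m³/s
w_3 = (19.6 − 4.9)/2 = 7.35 m; q_3 = 0.64 × 1.41 × 7.35 = 6.633 m³/s
w_4 = (25.0 − 9.0)/2 = 8 m; q_4 = 0.76 × 1.65 × 8 = 10.03 m³/s
w_5 = (28.6 − 19.6)/2 = 4.5 m; q_5 = 0.44 × 1.00 × 4.5 = 1.980 m³/s
w_6 = (28.6 − 25.0)/2 = 1.8 m; q_6 = 0.44 × 0.39 × 1.8 = 0.3089 m³/s
Q = Σ qᵢ = 21.16 m³/s
= 21.16 × 1000 = 21160 L/s

21200 L/s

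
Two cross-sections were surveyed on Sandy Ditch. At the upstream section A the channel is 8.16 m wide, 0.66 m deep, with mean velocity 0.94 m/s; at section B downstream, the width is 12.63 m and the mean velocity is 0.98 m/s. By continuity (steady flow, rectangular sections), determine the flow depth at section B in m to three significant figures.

0.409 m

Q = A₁V₁ = (8.16×0.66) × 0.94 = 5.062 m³/s
d₂ = Q/(b₂ V₂) = 5.062/(12.63×0.98) = 0.4090 m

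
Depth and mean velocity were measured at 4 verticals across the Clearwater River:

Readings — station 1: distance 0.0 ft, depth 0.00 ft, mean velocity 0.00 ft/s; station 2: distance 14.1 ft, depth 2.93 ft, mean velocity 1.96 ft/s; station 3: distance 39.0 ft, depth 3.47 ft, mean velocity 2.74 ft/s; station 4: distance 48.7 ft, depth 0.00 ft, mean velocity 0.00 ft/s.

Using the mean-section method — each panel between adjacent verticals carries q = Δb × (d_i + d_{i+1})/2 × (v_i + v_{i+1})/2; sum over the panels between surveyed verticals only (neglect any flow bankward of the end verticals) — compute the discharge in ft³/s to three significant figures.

231 ft³/s

Panel 1-2: Δb = 14.1 ft, d̄ = (0.00+2.93)/2 = 1.465, v̄ = (0.00+1.96)/2 = 0.98 → q = 14.1×1.465×0.98 = 20.24 ft³/s
Panel 2-3: Δb = 24.9 ft, d̄ = (2.93+3.47)/2 = 3.2, v̄ = (1.96+2.74)/2 = 2.35 → q = 24.9×3.2×2.35 = 187.2 ft³/s
Panel 3-4: Δb = 9.7 ft, d̄ = (3.47+0.00)/2 = 1.735, v̄ = (2.74+0.00)/2 = 1.37 → q = 9.7×1.735×1.37 = 23.06 ft³/s
Q = Σ q = 230.5 ft³/s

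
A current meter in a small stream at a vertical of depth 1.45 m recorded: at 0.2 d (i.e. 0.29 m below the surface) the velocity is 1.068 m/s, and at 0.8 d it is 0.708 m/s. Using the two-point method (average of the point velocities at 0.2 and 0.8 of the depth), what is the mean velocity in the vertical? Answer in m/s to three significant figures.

0.888 m/s

v̄ = (1.068 + 0.708) / 2 = 0.8880 m/s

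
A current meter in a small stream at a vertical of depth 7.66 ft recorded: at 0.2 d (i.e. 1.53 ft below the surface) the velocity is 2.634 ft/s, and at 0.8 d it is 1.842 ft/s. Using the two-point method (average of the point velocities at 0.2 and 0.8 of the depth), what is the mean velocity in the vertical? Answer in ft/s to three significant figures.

v̄ = (2.634 + 1.842) / 2 = 2.238 ft/s

2.24 ft/s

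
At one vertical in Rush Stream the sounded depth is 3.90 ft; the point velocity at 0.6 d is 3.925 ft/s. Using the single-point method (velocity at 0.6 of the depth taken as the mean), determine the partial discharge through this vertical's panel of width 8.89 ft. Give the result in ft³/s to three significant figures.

v̄ = v₀.₆ = 3.925 ft/s
q = v̄ × d × w = 3.925 × 3.90 × 8.89 = 136.1 ft³/s

136 ft³/s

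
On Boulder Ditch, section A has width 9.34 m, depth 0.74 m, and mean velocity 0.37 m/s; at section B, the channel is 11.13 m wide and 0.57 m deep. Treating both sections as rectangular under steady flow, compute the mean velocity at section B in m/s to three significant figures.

Q = A₁V₁ = (9.34×0.74) × 0.37 = 2.557 m³/s
A₂ = 11.13 × 0.57 = 6.344 m²
V₂ = Q/A₂ = 2.557/6.344 = 0.4031 m/s

0.403 m/s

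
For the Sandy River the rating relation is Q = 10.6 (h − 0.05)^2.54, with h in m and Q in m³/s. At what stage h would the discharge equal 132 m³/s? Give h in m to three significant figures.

h − h₀ = (Q/C)^(1/b) = (132/10.6)^(1/2.54) = 2.699 m
h = 0.05 + 2.699 = 2.749 m

2.75 m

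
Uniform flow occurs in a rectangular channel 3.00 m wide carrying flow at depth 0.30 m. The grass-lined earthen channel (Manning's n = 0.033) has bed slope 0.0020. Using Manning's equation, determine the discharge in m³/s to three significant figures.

A = b·y = 3.00 × 0.30 = 0.9000 m²
P = b + 2y = 3.00 + 2×0.30 = 3.600 m
R = A/P = 0.9000/3.600 = 0.2500 m
Q = (1/n)·A·R^(2/3)·S^(1/2) = (1/0.033) × 0.9000 × 0.2500^(2/3) × 0.0020^(1/2) = 0.4840 m³/s

0.484 m³/s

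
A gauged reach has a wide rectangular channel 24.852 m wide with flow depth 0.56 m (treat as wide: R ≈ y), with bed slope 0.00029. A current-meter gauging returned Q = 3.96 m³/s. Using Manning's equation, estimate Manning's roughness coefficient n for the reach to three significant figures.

A = b·y = 24.852 × 0.56 = 13.92 m²
Wide channel: R ≈ y = 0.56 m
n = (1/Q)·A·R^(2/3)·S^(1/2) = (1/3.96) × 13.92 × 0.6794 × 0.01703 = 0.04066

0.0407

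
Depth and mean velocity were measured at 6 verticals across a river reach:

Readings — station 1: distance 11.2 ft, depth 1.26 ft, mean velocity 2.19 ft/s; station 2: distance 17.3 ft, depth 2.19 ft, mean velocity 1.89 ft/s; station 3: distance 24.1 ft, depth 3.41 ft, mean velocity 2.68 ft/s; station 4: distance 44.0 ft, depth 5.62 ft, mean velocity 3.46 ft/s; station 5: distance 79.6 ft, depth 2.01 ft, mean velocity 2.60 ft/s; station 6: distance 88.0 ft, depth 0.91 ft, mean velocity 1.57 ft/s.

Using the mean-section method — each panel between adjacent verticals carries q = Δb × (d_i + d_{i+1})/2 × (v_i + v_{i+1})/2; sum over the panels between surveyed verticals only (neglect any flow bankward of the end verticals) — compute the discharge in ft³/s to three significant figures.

Panel 1-2: Δb = 6.1 ft, d̄ = (1.26+2.19)/2 = 1.725, v̄ = (2.19+1.89)/2 = 2.04 → q = 6.1×1.725×2.04 = 21.47 ft³/s
Panel 2-3: Δb = 6.8 ft, d̄ = (2.19+3.41)/2 = 2.8, v̄ = (1.89+2.68)/2 = 2.285 → q = 6.8×2.8×2.285 = 43.51 ft³/s
Panel 3-4: Δb = 19.9 ft, d̄ = (3.41+5.62)/2 = 4.515, v̄ = (2.68+3.46)/2 = 3.07 → q = 19.9×4.515×3.07 = 275.8 ft³/s
Panel 4-5: Δb = 35.6 ft, d̄ = (5.62+2.01)/2 = 3.815, v̄ = (3.46+2.60)/2 = 3.03 → q = 35.6×3.815×3.03 = 411.5 ft³/s
Panel 5-6: Δb = 8.4 ft, d̄ = (2.01+0.91)/2 = 1.46, v̄ = (2.60+1.57)/2 = 2.085 → q = 8.4×1.46×2.085 = 25.57 ft³/s
Q = Σ q = 777.9 ft³/s

778 ft³/s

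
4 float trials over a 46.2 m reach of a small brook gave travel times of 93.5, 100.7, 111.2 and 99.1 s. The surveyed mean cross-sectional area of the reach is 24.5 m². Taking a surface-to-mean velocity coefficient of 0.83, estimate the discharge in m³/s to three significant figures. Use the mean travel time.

t̄ = (93.5 + 100.7 + 111.2 + 99.1) / 4 = 101.125 s
v_surface = L / t̄ = 46.2 / 101.125 = 0.4569 m/s
v_mean = 0.83 × 0.4569 = 0.3792 m/s
Q = A × v_mean = 24.5 × 0.3792 = 9.290 m³/s

9.29 m³/s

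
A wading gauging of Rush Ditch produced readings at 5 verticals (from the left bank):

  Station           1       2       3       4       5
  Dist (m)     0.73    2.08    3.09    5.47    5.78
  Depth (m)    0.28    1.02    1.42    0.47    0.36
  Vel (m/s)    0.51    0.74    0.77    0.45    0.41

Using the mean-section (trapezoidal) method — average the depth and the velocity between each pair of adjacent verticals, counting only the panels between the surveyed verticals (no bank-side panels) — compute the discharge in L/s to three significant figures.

2910 L/s

Panel 1-2: Δb = 1.35 m, d̄ = (0.28+1.02)/2 = 0.65, v̄ = (0.51+0.74)/2 = 0.625 → q = 1.35×0.65×0.625 = 0.5484 m³/s
Panel 2-3: Δb = 1.01 m, d̄ = (1.02+1.42)/2 = 1.22, v̄ = (0.74+0.77)/2 = 0.755 → q = 1.01×1.22×0.755 = 0.9303 m³/s
Panel 3-4: Δb = 2.38 m, d̄ = (1.42+0.47)/2 = 0.945, v̄ = (0.77+0.45)/2 = 0.61 → q = 2.38×0.945×0.61 = 1.372 m³/s
Panel 4-5: Δb = 0.31 m, d̄ = (0.47+0.36)/2 = 0.415, v̄ = (0.45+0.41)/2 = 0.43 → q = 0.31×0.415×0.43 = 0.05532 m³/s
Q = Σ q = 2.906 m³/s
= 2.906 × 1000 = 2906 L/s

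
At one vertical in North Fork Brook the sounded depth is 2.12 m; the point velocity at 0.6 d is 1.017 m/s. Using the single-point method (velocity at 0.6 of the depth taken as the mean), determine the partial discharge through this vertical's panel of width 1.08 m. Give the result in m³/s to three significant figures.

2.33 m³/s

v̄ = v₀.₆ = 1.017 m/s
q = v̄ × d × w = 1.017 × 2.12 × 1.08 = 2.329 m³/s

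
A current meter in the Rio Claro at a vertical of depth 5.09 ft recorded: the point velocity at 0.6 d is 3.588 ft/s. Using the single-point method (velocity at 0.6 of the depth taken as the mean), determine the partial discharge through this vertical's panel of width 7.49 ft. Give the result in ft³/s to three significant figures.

137 ft³/s

v̄ = v₀.₆ = 3.588 ft/s
q = v̄ × d × w = 3.588 × 5.09 × 7.49 = 136.8 ft³/s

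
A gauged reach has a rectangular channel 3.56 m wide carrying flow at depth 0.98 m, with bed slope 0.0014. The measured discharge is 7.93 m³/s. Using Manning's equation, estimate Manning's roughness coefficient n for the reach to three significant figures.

A = b·y = 3.56 × 0.98 = 3.489 m²
P = b + 2y = 3.56 + 2×0.98 = 5.520 m
R = A/P = 3.489/5.520 = 0.6320 m
n = (1/Q)·A·R^(2/3)·S^(1/2) = (1/7.93) × 3.489 × 0.7365 × 0.03742 = 0.01212

0.0121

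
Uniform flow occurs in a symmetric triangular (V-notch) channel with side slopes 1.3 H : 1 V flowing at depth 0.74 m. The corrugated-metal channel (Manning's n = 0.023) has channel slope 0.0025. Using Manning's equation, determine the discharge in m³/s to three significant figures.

A = z·y² = 1.3×0.74² = 0.7119 m²
P = 2y√(1+z²) = 2×0.74×√(1+1.3²) = 2.427 m
R = A/P = 0.7119/2.427 = 0.2933 m
Q = (1/n)·A·R^(2/3)·S^(1/2) = (1/0.023) × 0.7119 × 0.2933^(2/3) × 0.0025^(1/2) = 0.6831 m³/s

0.683 m³/s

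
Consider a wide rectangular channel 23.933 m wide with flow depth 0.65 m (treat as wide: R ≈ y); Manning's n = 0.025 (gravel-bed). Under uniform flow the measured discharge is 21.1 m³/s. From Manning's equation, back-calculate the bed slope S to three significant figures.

A = b·y = 23.933 × 0.65 = 15.56 m²
Wide channel: R ≈ y = 0.65 m
S = (Q·n / (1·A·R^(2/3)))² = (21.1×0.025 / (1×15.56×0.7504))² = 0.002042

0.00204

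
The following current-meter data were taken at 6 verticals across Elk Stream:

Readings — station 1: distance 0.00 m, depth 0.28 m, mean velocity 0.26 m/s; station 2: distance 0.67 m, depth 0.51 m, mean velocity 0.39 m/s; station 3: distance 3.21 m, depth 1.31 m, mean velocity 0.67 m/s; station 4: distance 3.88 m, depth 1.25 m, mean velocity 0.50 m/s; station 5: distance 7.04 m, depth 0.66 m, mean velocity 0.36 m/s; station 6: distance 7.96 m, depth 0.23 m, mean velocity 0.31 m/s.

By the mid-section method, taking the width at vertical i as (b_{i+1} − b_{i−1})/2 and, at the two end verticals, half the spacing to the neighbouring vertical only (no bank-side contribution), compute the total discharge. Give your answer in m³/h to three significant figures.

12500 m³/h

w_1 = (0.67 − 0.00)/2 = 0.335 m; q_1 = 0.26 × 0.28 × 0.335 = 0.02439 m³/s
w_2 = (3.21 − 0.00)/2 = 1.605 m; q_2 = 0.39 × 0.51 × 1.605 = 0.3192 m³/s
w_3 = (3.88 − 0.67)/2 = 1.605 m; q_3 = 0.67 × 1.31 × 1.605 = 1.409 m³/s
w_4 = (7.04 − 3.21)/2 = 1.915 m; q_4 = 0.50 × 1.25 × 1.915 = 1.197 m³/s
w_5 = (7.96 − 3.88)/2 = 2.04 m; q_5 = 0.36 × 0.66 × 2.04 = 0.4847 m³/s
w_6 = (7.96 − 7.04)/2 = 0.46 m; q_6 = 0.31 × 0.23 × 0.46 = 0.03280 m³/s
Q = Σ qᵢ = 3.467 m³/s
= 3.467 × 3600 = 12480 m³/h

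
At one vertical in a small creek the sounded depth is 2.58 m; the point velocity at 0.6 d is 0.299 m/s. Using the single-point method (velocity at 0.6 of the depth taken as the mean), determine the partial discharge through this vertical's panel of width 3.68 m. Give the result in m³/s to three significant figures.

v̄ = v₀.₆ = 0.299 m/s
q = v̄ × d × w = 0.2990 × 2.58 × 3.68 = 2.839 m³/s

2.84 m³/s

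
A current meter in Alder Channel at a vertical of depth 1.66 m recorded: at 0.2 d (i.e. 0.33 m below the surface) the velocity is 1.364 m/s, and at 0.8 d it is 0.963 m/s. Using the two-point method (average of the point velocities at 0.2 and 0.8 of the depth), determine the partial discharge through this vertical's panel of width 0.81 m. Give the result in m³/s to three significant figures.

v̄ = (1.364 + 0.963) / 2 = 1.164 m/s
q = v̄ × d × w = 1.164 × 1.66 × 0.81 = 1.564 m³/s

1.56 m³/s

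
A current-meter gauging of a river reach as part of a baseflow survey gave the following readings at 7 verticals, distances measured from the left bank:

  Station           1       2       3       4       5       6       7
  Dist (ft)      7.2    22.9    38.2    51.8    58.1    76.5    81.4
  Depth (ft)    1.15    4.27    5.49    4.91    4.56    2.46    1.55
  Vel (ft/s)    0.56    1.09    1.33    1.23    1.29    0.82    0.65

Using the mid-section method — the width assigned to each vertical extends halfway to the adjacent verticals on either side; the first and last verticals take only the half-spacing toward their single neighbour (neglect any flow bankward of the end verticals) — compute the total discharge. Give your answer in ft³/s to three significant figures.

w_1 = (22.9 − 7.2)/2 = 7.85 ft; q_1 = 0.56 × 1.15 × 7.85 = 5.055 ft³/s
w_2 = (38.2 − 7.2)/2 = 15.5 ft; q_2 = 1.09 × 4.27 × 15.5 = 72.14 ft³/s
w_3 = (51.8 − 22.9)/2 = 14.45 ft; q_3 = 1.33 × 5.49 × 14.45 = 105.5 ft³/s
w_4 = (58.1 − 38.2)/2 = 9.95 ft; q_4 = 1.23 × 4.91 × 9.95 = 60.09 ft³/s
w_5 = (76.5 − 51.8)/2 = 12.35 ft; q_5 = 1.29 × 4.56 × 12.35 = 72.65 ft³/s
w_6 = (81.4 − 58.1)/2 = 11.65 ft; q_6 = 0.82 × 2.46 × 11.65 = 23.50 ft³/s
w_7 = (81.4 − 76.5)/2 = 2.45 ft; q_7 = 0.65 × 1.55 × 2.45 = 2.468 ft³/s
Q = Σ qᵢ = 341.4 ft³/s

341 ft³/s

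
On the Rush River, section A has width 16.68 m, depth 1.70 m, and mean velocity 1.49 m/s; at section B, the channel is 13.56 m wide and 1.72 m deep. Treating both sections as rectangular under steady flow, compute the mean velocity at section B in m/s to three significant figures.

1.81 m/s

Q = A₁V₁ = (16.68×1.70) × 1.49 = 42.25 m³/s
A₂ = 13.56 × 1.72 = 23.32 m²
V₂ = Q/A₂ = 42.25/23.32 = 1.812 m/s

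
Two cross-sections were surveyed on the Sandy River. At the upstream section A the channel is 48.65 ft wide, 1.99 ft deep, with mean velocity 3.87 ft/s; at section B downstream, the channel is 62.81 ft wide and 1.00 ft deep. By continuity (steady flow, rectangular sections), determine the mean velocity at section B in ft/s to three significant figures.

5.97 ft/s

Q = A₁V₁ = (48.65×1.99) × 3.87 = 374.7 ft³/s
A₂ = 62.81 × 1.00 = 62.81 ft²
V₂ = Q/A₂ = 374.7/62.81 = 5.965 ft/s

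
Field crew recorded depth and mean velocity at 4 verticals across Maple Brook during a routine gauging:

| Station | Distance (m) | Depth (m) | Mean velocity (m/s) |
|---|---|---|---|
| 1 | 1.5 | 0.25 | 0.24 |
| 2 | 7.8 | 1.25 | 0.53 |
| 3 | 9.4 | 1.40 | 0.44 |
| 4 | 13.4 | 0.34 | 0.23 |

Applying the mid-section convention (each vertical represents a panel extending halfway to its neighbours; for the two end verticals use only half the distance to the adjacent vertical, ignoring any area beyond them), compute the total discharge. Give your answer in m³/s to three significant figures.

4.69 m³/s

w_1 = (7.8 − 1.5)/2 = 3.15 m; q_1 = 0.24 × 0.25 × 3.15 = 0.1890 m³/s
w_2 = (9.4 − 1.5)/2 = 3.95 m; q_2 = 0.53 × 1.25 × 3.95 = 2.617 m³/s
w_3 = (13.4 − 7.8)/2 = 2.8 m; q_3 = 0.44 × 1.40 × 2.8 = 1.725 m³/s
w_4 = (13.4 − 9.4)/2 = 2 m; q_4 = 0.23 × 0.34 × 2 = 0.1564 m³/s
Q = Σ qᵢ = 4.687 m³/s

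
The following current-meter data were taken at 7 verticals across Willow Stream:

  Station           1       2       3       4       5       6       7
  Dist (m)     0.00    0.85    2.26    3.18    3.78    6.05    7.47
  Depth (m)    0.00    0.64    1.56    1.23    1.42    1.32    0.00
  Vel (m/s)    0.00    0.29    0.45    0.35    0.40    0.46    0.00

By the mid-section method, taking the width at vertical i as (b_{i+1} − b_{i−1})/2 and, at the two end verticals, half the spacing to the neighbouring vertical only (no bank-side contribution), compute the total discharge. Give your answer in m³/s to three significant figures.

3.29 m³/s

w_2 = (2.26 − 0.00)/2 = 1.13 m; q_2 = 0.29 × 0.64 × 1.13 = 0.2097 m³/s
w_3 = (3.18 − 0.85)/2 = 1.165 m; q_3 = 0.45 × 1.56 × 1.165 = 0.8178 m³/s
w_4 = (3.78 − 2.26)/2 = 0.76 m; q_4 = 0.35 × 1.23 × 0.76 = 0.3272 m³/s
w_5 = (6.05 − 3.18)/2 = 1.435 m; q_5 = 0.40 × 1.42 × 1.435 = 0.8151 m³/s
w_6 = (7.47 − 3.78)/2 = 1.845 m; q_6 = 0.46 × 1.32 × 1.845 = 1.120 m³/s
Stations 1, 7 contribute zero (depth or velocity is 0).
Q = Σ qᵢ = 3.290 m³/s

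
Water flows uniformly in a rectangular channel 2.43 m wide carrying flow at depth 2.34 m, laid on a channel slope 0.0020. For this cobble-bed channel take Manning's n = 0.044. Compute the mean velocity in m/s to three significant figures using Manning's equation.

A = b·y = 2.43 × 2.34 = 5.686 m²
P = b + 2y = 2.43 + 2×2.34 = 7.110 m
R = A/P = 5.686/7.110 = 0.7997 m
Q = (1/n)·A·R^(2/3)·S^(1/2) = (1/0.044) × 5.686 × 0.7997^(2/3) × 0.0020^(1/2) = 4.980 m³/s
V = Q/A = 4.980/5.686 = 0.8757 m/s

0.876 m/s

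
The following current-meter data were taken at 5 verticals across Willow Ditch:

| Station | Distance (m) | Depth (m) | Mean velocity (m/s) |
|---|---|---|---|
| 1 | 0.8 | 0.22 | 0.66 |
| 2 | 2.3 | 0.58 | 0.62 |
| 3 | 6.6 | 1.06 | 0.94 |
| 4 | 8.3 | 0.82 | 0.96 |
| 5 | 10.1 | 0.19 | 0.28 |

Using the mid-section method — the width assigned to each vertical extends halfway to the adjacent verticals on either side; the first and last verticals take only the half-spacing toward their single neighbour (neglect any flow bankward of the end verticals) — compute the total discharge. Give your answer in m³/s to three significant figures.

5.57 m³/s

w_1 = (2.3 − 0.8)/2 = 0.75 m; q_1 = 0.66 × 0.22 × 0.75 = 0.1089 m³/s
w_2 = (6.6 − 0.8)/2 = 2.9 m; q_2 = 0.62 × 0.58 × 2.9 = 1.043 m³/s
w_3 = (8.3 − 2.3)/2 = 3 m; q_3 = 0.94 × 1.06 × 3 = 2.989 m³/s
w_4 = (10.1 − 6.6)/2 = 1.75 m; q_4 = 0.96 × 0.82 × 1.75 = 1.378 m³/s
w_5 = (10.1 − 8.3)/2 = 0.9 m; q_5 = 0.28 × 0.19 × 0.9 = 0.04788 m³/s
Q = Σ qᵢ = 5.566 m³/s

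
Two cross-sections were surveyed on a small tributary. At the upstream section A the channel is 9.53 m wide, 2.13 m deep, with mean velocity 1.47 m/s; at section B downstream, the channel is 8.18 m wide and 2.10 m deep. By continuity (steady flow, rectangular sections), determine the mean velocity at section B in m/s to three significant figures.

Q = A₁V₁ = (9.53×2.13) × 1.47 = 29.84 m³/s
A₂ = 8.18 × 2.10 = 17.18 m²
V₂ = Q/A₂ = 29.84/17.18 = 1.737 m/s

1.74 m/s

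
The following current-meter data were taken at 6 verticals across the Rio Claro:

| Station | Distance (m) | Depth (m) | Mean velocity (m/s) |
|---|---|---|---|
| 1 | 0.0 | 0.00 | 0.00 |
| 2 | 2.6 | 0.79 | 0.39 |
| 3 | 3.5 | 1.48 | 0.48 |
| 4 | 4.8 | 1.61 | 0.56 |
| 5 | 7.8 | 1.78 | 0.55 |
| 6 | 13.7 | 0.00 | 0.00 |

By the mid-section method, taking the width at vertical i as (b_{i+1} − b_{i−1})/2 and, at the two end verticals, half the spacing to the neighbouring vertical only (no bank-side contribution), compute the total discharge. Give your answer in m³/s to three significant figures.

w_2 = (3.5 − 0.0)/2 = 1.75 m; q_2 = 0.39 × 0.79 × 1.75 = 0.5392 m³/s
w_3 = (4.8 − 2.6)/2 = 1.1 m; q_3 = 0.48 × 1.48 × 1.1 = 0.7814 m³/s
w_4 = (7.8 − 3.5)/2 = 2.15 m; q_4 = 0.56 × 1.61 × 2.15 = 1.938 m³/s
w_5 = (13.7 − 4.8)/2 = 4.45 m; q_5 = 0.55 × 1.78 × 4.45 = 4.357 m³/s
Stations 1, 6 contribute zero (depth or velocity is 0).
Q = Σ qᵢ = 7.616 m³/s

7.62 m³/s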